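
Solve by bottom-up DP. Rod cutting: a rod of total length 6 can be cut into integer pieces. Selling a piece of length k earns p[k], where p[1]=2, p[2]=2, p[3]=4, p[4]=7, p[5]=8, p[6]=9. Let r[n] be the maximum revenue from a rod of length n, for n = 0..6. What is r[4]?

   n    0    1    2    3    4    5    6
r[n]    0    2    4    6    8   10   12

8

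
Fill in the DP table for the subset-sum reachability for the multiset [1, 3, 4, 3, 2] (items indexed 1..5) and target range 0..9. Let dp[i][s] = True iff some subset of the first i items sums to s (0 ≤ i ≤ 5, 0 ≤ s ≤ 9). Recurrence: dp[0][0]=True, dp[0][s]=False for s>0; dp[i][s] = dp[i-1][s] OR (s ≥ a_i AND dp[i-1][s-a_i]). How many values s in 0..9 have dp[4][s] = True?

8

i\s   0   1   2   3   4   5   6   7   8   9
  0   T   F   F   F   F   F   F   F   F   F
  1   T   T   F   F   F   F   F   F   F   F
  2   T   T   F   T   T   F   F   F   F   F
  3   T   T   F   T   T   T   F   T   T   F
  4   T   T   F   T   T   T   T   T   T   F
  5   T   T   T   T   T   T   T   T   T   T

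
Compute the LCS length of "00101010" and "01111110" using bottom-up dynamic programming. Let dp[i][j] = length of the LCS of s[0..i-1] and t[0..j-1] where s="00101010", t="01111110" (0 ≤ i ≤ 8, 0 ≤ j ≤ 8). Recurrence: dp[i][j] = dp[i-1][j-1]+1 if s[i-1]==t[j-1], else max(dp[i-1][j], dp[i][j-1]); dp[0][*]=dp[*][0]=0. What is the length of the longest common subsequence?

5

   ''  0  1  1  1  1  1  1  0
''  0  0  0  0  0  0  0  0  0
 0  0  1  1  1  1  1  1  1  1
 0  0  1  1  1  1  1  1  1  2
 1  0  1  2  2  2  2  2  2  2
 0  0  1  2  2  2  2  2  2  3
 1  0  1  2  3  3  3  3  3  3
 0  0  1  2  3  3  3  3  3  4
 1  0  1  2  3  4  4  4  4  4
 0  0  1  2  3  4  4  4  4  5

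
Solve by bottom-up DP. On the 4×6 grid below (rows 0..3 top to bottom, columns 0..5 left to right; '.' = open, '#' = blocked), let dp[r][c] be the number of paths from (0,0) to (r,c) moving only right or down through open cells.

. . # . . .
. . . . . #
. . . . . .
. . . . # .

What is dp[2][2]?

5

r\c   0   1   2   3   4   5
  0   1   1   0   0   0   0
  1   1   2   2   2   2   0
  2   1   3   5   7   9   9
  3   1   4   9  16   0   9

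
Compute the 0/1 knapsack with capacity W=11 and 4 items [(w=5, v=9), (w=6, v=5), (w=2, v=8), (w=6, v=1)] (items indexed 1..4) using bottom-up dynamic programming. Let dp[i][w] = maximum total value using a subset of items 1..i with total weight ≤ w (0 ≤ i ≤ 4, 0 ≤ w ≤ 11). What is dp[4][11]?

i\w   0   1   2   3   4   5   6   7   8   9  10  11
  0   0   0   0   0   0   0   0   0   0   0   0   0
  1   0   0   0   0   0   9   9   9   9   9   9   9
  2   0   0   0   0   0   9   9   9   9   9   9  14
  3   0   0   8   8   8   9   9  17  17  17  17  17
  4   0   0   8   8   8   9   9  17  17  17  17  17

17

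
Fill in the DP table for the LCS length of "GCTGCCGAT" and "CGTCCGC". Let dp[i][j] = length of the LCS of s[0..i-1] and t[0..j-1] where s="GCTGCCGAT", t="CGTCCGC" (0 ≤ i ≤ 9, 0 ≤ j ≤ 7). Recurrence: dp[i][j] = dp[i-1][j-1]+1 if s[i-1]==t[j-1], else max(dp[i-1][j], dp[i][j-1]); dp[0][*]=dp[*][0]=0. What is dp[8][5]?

   ''  C  G  T  C  C  G  C
''  0  0  0  0  0  0  0  0
 G  0  0  1  1  1  1  1  1
 C  0  1  1  1  2  2  2  2
 T  0  1  1  2  2  2  2  2
 G  0  1  2  2  2  2  3  3
 C  0  1  2  2  3  3  3  4
 C  0  1  2  2  3  4  4  4
 G  0  1  2  2  3  4  5  5
 A  0  1  2  2  3  4  5  5
 T  0  1  2  3  3  4  5  5

4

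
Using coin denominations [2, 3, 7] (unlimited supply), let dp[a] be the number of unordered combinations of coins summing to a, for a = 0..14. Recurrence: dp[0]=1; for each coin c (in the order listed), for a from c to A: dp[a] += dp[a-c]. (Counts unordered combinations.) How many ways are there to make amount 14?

5

after  coin     0     1     2     3     4     5     6     7     8     9    10    11    12    13    14
          2     1     0     1     0     1     0     1     0     1     0     1     0     1     0     1
          3     1     0     1     1     1     1     2     1     2     2     2     2     3     2     3
          7     1     0     1     1     1     1     2     2     2     3     3     3     4     4     5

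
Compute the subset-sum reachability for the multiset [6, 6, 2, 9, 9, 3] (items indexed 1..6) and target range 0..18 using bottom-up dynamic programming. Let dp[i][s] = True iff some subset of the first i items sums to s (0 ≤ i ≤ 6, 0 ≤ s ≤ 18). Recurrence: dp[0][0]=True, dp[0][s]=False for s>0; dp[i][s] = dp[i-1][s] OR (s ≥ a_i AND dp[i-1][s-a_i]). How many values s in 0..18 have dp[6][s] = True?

i\s   0   1   2   3   4   5   6   7   8   9  10  11  12  13  14  15  16  17  18
  0   T   F   F   F   F   F   F   F   F   F   F   F   F   F   F   F   F   F   F
  1   T   F   F   F   F   F   T   F   F   F   F   F   F   F   F   F   F   F   F
  2   T   F   F   F   F   F   T   F   F   F   F   F   T   F   F   F   F   F   F
  3   T   F   T   F   F   F   T   F   T   F   F   F   T   F   T   F   F   F   F
  4   T   F   T   F   F   F   T   F   T   T   F   T   T   F   T   T   F   T   F
  5   T   F   T   F   F   F   T   F   T   T   F   T   T   F   T   T   F   T   T
  6   T   F   T   T   F   T   T   F   T   T   F   T   T   F   T   T   F   T   T

13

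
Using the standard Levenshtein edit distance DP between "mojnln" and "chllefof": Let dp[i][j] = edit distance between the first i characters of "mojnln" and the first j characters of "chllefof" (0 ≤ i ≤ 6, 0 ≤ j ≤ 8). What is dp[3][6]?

6

   ''  c  h  l  l  e  f  o  f
''  0  1  2  3  4  5  6  7  8
 m  1  1  2  3  4  5  6  7  8
 o  2  2  2  3  4  5  6  6  7
 j  3  3  3  3  4  5  6  7  7
 n  4  4  4  4  4  5  6  7  8
 l  5  5  5  4  4  5  6  7  8
 n  6  6  6  5  5  5  6  7  8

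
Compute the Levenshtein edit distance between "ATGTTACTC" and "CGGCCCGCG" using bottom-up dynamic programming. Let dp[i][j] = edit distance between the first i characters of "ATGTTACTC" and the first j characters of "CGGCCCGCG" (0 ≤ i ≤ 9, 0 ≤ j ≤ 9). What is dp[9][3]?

   ''  C  G  G  C  C  C  G  C  G
''  0  1  2  3  4  5  6  7  8  9
 A  1  1  2  3  4  5  6  7  8  9
 T  2  2  2  3  4  5  6  7  8  9
 G  3  3  2  2  3  4  5  6  7  8
 T  4  4  3  3  3  4  5  6  7  8
 T  5  5  4  4  4  4  5  6  7  8
 A  6  6  5  5  5  5  5  6  7  8
 C  7  6  6  6  5  5  5  6  6  7
 T  8  7  7  7  6  6  6  6  7  7
 C  9  8  8  8  7  6  6  7  6  7

8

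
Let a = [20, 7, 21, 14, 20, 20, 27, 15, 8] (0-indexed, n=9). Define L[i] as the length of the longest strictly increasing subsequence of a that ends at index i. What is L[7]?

   i    0    1    2    3    4    5    6    7    8
a[i]   20    7   21   14   20   20   27   15    8
L[i]    1    1    2    2    3    3    4    3    2

3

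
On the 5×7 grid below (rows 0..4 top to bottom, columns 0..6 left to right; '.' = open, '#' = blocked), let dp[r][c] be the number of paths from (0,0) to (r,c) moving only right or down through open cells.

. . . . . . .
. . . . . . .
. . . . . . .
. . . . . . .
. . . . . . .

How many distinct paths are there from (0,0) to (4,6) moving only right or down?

210

r\c   0   1   2   3   4   5   6
  0   1   1   1   1   1   1   1
  1   1   2   3   4   5   6   7
  2   1   3   6  10  15  21  28
  3   1   4  10  20  35  56  84
  4   1   5  15  35  70 126 210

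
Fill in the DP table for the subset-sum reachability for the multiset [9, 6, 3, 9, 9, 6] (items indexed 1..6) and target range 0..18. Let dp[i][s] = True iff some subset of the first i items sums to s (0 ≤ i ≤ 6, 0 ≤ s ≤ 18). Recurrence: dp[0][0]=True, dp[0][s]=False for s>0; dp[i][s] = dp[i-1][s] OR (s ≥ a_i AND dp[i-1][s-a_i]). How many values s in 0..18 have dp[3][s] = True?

i\s   0   1   2   3   4   5   6   7   8   9  10  11  12  13  14  15  16  17  18
  0   T   F   F   F   F   F   F   F   F   F   F   F   F   F   F   F   F   F   F
  1   T   F   F   F   F   F   F   F   F   T   F   F   F   F   F   F   F   F   F
  2   T   F   F   F   F   F   T   F   F   T   F   F   F   F   F   T   F   F   F
  3   T   F   F   T   F   F   T   F   F   T   F   F   T   F   F   T   F   F   T
  4   T   F   F   T   F   F   T   F   F   T   F   F   T   F   F   T   F   F   T
  5   T   F   F   T   F   F   T   F   F   T   F   F   T   F   F   T   F   F   T
  6   T   F   F   T   F   F   T   F   F   T   F   F   T   F   F   T   F   F   T

7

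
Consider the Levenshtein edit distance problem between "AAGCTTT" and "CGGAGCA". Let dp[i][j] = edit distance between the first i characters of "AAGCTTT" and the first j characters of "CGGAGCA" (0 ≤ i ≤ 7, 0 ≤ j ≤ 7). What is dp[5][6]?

   ''  C  G  G  A  G  C  A
''  0  1  2  3  4  5  6  7
 A  1  1  2  3  3  4  5  6
 A  2  2  2  3  3  4  5  5
 G  3  3  2  2  3  3  4  5
 C  4  3  3  3  3  4  3  4
 T  5  4  4  4  4  4  4  4
 T  6  5  5  5  5  5  5  5
 T  7  6  6  6  6  6  6  6

4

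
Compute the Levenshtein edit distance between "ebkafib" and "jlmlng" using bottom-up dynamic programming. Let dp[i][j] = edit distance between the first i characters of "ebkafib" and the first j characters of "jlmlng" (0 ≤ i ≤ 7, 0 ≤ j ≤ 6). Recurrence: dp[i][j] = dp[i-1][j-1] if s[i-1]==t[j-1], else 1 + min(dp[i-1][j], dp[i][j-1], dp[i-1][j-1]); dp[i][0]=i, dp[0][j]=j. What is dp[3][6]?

   ''  j  l  m  l  n  g
''  0  1  2  3  4  5  6
 e  1  1  2  3  4  5  6
 b  2  2  2  3  4  5  6
 k  3  3  3  3  4  5  6
 a  4  4  4  4  4  5  6
 f  5  5  5  5  5  5  6
 i  6  6  6  6  6  6  6
 b  7  7  7  7  7  7  7

6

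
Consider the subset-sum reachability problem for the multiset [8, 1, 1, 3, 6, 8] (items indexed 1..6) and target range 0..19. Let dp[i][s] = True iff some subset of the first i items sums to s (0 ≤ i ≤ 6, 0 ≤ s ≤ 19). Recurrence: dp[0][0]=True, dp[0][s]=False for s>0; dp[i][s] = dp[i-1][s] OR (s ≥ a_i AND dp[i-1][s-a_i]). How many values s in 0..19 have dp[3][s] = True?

i\s   0   1   2   3   4   5   6   7   8   9  10  11  12  13  14  15  16  17  18  19
  0   T   F   F   F   F   F   F   F   F   F   F   F   F   F   F   F   F   F   F   F
  1   T   F   F   F   F   F   F   F   T   F   F   F   F   F   F   F   F   F   F   F
  2   T   T   F   F   F   F   F   F   T   T   F   F   F   F   F   F   F   F   F   F
  3   T   T   T   F   F   F   F   F   T   T   T   F   F   F   F   F   F   F   F   F
  4   T   T   T   T   T   T   F   F   T   T   T   T   T   T   F   F   F   F   F   F
  5   T   T   T   T   T   T   T   T   T   T   T   T   T   T   T   T   T   T   T   T
  6   T   T   T   T   T   T   T   T   T   T   T   T   T   T   T   T   T   T   T   T

6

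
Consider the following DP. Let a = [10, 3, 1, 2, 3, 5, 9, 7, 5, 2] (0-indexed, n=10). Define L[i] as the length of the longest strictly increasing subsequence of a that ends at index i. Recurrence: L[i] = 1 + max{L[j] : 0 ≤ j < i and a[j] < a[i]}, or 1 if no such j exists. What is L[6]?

5

   i    0    1    2    3    4    5    6    7    8    9
a[i]   10    3    1    2    3    5    9    7    5    2
L[i]    1    1    1    2    3    4    5    5    4    2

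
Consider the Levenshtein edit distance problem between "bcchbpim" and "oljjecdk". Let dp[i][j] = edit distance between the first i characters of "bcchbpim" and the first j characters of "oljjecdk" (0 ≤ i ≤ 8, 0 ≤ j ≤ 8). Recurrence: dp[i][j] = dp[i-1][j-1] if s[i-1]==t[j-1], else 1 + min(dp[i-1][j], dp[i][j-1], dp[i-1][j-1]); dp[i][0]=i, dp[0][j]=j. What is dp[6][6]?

   ''  o  l  j  j  e  c  d  k
''  0  1  2  3  4  5  6  7  8
 b  1  1  2  3  4  5  6  7  8
 c  2  2  2  3  4  5  5  6  7
 c  3  3  3  3  4  5  5  6  7
 h  4  4  4  4  4  5  6  6  7
 b  5  5  5  5  5  5  6  7  7
 p  6  6  6  6  6  6  6  7  8
 i  7  7  7  7  7  7  7  7  8
 m  8  8  8  8  8  8  8  8  8

6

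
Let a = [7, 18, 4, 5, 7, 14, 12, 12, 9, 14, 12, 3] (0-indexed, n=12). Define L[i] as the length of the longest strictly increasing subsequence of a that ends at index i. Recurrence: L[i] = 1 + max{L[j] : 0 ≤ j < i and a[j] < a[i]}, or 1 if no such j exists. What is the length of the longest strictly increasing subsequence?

   i    0    1    2    3    4    5    6    7    8    9   10   11
a[i]    7   18    4    5    7   14   12   12    9   14   12    3
L[i]    1    2    1    2    3    4    4    4    4    5    5    1

5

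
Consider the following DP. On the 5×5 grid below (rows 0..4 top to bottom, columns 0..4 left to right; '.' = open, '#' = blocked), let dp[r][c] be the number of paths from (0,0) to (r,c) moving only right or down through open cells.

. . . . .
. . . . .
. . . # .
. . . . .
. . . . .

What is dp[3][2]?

10

r\c   0   1   2   3   4
  0   1   1   1   1   1
  1   1   2   3   4   5
  2   1   3   6   0   5
  3   1   4  10  10  15
  4   1   5  15  25  40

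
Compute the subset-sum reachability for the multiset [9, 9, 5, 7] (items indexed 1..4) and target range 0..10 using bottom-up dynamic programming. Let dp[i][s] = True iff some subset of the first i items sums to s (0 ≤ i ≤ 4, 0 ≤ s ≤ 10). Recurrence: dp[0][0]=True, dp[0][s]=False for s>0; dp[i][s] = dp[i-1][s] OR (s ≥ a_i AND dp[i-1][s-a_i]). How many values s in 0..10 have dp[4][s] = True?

i\s   0   1   2   3   4   5   6   7   8   9  10
  0   T   F   F   F   F   F   F   F   F   F   F
  1   T   F   F   F   F   F   F   F   F   T   F
  2   T   F   F   F   F   F   F   F   F   T   F
  3   T   F   F   F   F   T   F   F   F   T   F
  4   T   F   F   F   F   T   F   T   F   T   F

4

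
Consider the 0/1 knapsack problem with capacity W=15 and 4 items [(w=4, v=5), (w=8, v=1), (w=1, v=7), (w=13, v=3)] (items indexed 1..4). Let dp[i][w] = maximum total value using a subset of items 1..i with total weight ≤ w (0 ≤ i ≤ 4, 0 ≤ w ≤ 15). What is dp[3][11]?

12

i\w   0   1   2   3   4   5   6   7   8   9  10  11  12  13  14  15
  0   0   0   0   0   0   0   0   0   0   0   0   0   0   0   0   0
  1   0   0   0   0   5   5   5   5   5   5   5   5   5   5   5   5
  2   0   0   0   0   5   5   5   5   5   5   5   5   6   6   6   6
  3   0   7   7   7   7  12  12  12  12  12  12  12  12  13  13  13
  4   0   7   7   7   7  12  12  12  12  12  12  12  12  13  13  13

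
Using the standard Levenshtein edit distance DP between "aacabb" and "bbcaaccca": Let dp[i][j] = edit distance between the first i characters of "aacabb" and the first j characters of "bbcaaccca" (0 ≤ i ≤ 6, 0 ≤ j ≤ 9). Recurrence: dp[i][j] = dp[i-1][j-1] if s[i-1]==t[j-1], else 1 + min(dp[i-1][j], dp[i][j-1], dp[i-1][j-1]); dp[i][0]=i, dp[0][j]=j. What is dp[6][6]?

   ''  b  b  c  a  a  c  c  c  a
''  0  1  2  3  4  5  6  7  8  9
 a  1  1  2  3  3  4  5  6  7  8
 a  2  2  2  3  3  3  4  5  6  7
 c  3  3  3  2  3  4  3  4  5  6
 a  4  4  4  3  2  3  4  4  5  5
 b  5  4  4  4  3  3  4  5  5  6
 b  6  5  4  5  4  4  4  5  6  6

4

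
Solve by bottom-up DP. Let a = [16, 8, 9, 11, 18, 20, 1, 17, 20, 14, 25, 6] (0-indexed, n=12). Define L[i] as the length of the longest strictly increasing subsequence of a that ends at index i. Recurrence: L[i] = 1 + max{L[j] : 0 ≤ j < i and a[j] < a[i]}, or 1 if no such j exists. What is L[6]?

   i    0    1    2    3    4    5    6    7    8    9   10   11
a[i]   16    8    9   11   18   20    1   17   20   14   25    6
L[i]    1    1    2    3    4    5    1    4    5    4    6    2

1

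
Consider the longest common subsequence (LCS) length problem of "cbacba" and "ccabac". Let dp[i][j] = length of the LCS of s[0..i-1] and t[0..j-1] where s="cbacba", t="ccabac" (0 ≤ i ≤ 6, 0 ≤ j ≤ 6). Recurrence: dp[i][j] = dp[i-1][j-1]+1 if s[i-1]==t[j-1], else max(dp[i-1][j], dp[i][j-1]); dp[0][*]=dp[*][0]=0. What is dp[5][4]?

   ''  c  c  a  b  a  c
''  0  0  0  0  0  0  0
 c  0  1  1  1  1  1  1
 b  0  1  1  1  2  2  2
 a  0  1  1  2  2  3  3
 c  0  1  2  2  2  3  4
 b  0  1  2  2  3  3  4
 a  0  1  2  3  3  4  4

3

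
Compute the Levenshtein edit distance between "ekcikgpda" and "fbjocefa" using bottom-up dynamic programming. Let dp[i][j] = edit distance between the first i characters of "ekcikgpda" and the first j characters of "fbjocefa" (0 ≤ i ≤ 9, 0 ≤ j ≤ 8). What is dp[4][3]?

4

   ''  f  b  j  o  c  e  f  a
''  0  1  2  3  4  5  6  7  8
 e  1  1  2  3  4  5  5  6  7
 k  2  2  2  3  4  5  6  6  7
 c  3  3  3  3  4  4  5  6  7
 i  4  4  4  4  4  5  5  6  7
 k  5  5  5  5  5  5  6  6  7
 g  6  6  6  6  6  6  6  7  7
 p  7  7  7  7  7  7  7  7  8
 d  8  8  8  8  8  8  8  8  8
 a  9  9  9  9  9  9  9  9  8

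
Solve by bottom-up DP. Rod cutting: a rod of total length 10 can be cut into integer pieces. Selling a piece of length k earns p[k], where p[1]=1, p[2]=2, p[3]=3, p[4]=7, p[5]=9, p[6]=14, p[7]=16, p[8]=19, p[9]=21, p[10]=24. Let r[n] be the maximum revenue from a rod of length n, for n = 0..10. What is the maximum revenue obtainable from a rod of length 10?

   n    0    1    2    3    4    5    6    7    8    9   10
r[n]    0    1    2    3    7    9   14   16   19   21   24

24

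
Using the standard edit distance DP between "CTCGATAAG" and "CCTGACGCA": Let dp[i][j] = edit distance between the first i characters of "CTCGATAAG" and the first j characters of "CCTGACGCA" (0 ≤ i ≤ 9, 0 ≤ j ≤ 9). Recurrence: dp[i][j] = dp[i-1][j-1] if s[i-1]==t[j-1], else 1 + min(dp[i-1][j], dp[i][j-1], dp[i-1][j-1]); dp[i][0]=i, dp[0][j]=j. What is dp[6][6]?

3

   ''  C  C  T  G  A  C  G  C  A
''  0  1  2  3  4  5  6  7  8  9
 C  1  0  1  2  3  4  5  6  7  8
 T  2  1  1  1  2  3  4  5  6  7
 C  3  2  1  2  2  3  3  4  5  6
 G  4  3  2  2  2  3  4  3  4  5
 A  5  4  3  3  3  2  3  4  4  4
 T  6  5  4  3  4  3  3  4  5  5
 A  7  6  5  4  4  4  4  4  5  5
 A  8  7  6  5  5  4  5  5  5  5
 G  9  8  7  6  5  5  5  5  6  6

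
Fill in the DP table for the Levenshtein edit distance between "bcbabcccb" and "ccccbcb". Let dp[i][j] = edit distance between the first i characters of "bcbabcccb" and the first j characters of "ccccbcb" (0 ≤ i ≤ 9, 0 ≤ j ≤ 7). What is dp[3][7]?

   ''  c  c  c  c  b  c  b
''  0  1  2  3  4  5  6  7
 b  1  1  2  3  4  4  5  6
 c  2  1  1  2  3  4  4  5
 b  3  2  2  2  3  3  4  4
 a  4  3  3  3  3  4  4  5
 b  5  4  4  4  4  3  4  4
 c  6  5  4  4  4  4  3  4
 c  7  6  5  4  4  5  4  4
 c  8  7  6  5  4  5  5  5
 b  9  8  7  6  5  4  5  5

4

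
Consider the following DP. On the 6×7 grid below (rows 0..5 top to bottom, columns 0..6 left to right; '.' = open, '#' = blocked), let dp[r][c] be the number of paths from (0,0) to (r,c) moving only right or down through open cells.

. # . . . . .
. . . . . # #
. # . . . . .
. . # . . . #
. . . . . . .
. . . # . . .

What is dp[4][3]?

r\c   0   1   2   3   4   5   6
  0   1   0   0   0   0   0   0
  1   1   1   1   1   1   0   0
  2   1   0   1   2   3   3   3
  3   1   1   0   2   5   8   0
  4   1   2   2   4   9  17  17
  5   1   3   5   0   9  26  43

4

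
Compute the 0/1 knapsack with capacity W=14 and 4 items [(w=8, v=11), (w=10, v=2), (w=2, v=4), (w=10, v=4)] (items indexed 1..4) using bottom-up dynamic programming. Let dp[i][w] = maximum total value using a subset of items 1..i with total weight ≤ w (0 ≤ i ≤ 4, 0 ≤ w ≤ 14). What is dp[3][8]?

i\w   0   1   2   3   4   5   6   7   8   9  10  11  12  13  14
  0   0   0   0   0   0   0   0   0   0   0   0   0   0   0   0
  1   0   0   0   0   0   0   0   0  11  11  11  11  11  11  11
  2   0   0   0   0   0   0   0   0  11  11  11  11  11  11  11
  3   0   0   4   4   4   4   4   4  11  11  15  15  15  15  15
  4   0   0   4   4   4   4   4   4  11  11  15  15  15  15  15

11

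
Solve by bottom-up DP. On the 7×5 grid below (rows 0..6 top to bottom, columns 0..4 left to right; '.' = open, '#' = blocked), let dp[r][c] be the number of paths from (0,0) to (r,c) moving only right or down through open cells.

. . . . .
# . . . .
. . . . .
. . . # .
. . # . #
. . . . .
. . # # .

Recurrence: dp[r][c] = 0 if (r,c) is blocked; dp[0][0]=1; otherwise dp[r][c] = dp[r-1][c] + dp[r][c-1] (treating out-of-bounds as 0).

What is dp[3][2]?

r\c   0   1   2   3   4
  0   1   1   1   1   1
  1   0   1   2   3   4
  2   0   1   3   6  10
  3   0   1   4   0  10
  4   0   1   0   0   0
  5   0   1   1   1   1
  6   0   1   0   0   1

4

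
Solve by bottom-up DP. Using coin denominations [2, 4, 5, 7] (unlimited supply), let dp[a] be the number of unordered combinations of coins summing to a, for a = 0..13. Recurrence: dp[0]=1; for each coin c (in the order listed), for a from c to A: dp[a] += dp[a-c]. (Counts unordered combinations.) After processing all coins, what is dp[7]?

2

after  coin     0     1     2     3     4     5     6     7     8     9    10    11    12    13
          2     1     0     1     0     1     0     1     0     1     0     1     0     1     0
          4     1     0     1     0     2     0     2     0     3     0     3     0     4     0
          5     1     0     1     0     2     1     2     1     3     2     4     2     5     3
          7     1     0     1     0     2     1     2     2     3     3     4     4     6     5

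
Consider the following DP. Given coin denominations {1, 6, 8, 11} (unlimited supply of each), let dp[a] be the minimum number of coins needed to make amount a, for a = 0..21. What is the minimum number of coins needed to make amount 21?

 a  0  1  2  3  4  5  6  7  8  9 10 11 12 13 14 15 16 17 18 19 20 21
dp  0  1  2  3  4  5  1  2  1  2  3  1  2  3  2  3  2  2  3  2  3  4

4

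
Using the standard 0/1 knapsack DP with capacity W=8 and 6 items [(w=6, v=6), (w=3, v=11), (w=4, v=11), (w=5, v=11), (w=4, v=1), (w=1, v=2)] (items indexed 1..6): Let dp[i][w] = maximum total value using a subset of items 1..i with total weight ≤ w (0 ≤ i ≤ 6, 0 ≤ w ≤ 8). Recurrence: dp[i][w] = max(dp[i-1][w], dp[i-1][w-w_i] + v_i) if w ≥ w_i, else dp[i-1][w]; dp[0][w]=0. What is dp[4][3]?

11

i\w   0   1   2   3   4   5   6   7   8
  0   0   0   0   0   0   0   0   0   0
  1   0   0   0   0   0   0   6   6   6
  2   0   0   0  11  11  11  11  11  11
  3   0   0   0  11  11  11  11  22  22
  4   0   0   0  11  11  11  11  22  22
  5   0   0   0  11  11  11  11  22  22
  6   0   2   2  11  13  13  13  22  24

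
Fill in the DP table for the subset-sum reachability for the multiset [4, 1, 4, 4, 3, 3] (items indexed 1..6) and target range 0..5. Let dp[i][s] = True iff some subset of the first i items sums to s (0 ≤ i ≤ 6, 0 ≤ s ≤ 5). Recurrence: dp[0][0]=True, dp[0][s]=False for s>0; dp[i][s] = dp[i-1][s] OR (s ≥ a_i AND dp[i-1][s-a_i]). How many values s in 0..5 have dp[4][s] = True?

i\s   0   1   2   3   4   5
  0   T   F   F   F   F   F
  1   T   F   F   F   T   F
  2   T   T   F   F   T   T
  3   T   T   F   F   T   T
  4   T   T   F   F   T   T
  5   T   T   F   T   T   T
  6   T   T   F   T   T   T

4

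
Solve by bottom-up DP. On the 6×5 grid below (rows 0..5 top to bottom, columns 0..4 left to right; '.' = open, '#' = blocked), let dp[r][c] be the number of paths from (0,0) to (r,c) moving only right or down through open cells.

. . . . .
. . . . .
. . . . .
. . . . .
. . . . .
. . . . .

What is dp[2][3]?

r\c   0   1   2   3   4
  0   1   1   1   1   1
  1   1   2   3   4   5
  2   1   3   6  10  15
  3   1   4  10  20  35
  4   1   5  15  35  70
  5   1   6  21  56 126

10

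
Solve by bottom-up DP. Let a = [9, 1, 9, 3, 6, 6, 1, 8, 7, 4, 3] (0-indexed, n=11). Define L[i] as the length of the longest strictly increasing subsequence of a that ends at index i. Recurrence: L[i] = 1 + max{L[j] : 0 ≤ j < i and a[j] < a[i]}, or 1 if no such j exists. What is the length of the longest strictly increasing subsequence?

   i    0    1    2    3    4    5    6    7    8    9   10
a[i]    9    1    9    3    6    6    1    8    7    4    3
L[i]    1    1    2    2    3    3    1    4    4    3    2

4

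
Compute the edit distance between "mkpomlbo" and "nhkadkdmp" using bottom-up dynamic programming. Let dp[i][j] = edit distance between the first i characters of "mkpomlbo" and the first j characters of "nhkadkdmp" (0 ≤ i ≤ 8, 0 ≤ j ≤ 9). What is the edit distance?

   ''  n  h  k  a  d  k  d  m  p
''  0  1  2  3  4  5  6  7  8  9
 m  1  1  2  3  4  5  6  7  7  8
 k  2  2  2  2  3  4  5  6  7  8
 p  3  3  3  3  3  4  5  6  7  7
 o  4  4  4  4  4  4  5  6  7  8
 m  5  5  5  5  5  5  5  6  6  7
 l  6  6  6  6  6  6  6  6  7  7
 b  7  7  7  7  7  7  7  7  7  8
 o  8  8  8  8  8  8  8  8  8  8

8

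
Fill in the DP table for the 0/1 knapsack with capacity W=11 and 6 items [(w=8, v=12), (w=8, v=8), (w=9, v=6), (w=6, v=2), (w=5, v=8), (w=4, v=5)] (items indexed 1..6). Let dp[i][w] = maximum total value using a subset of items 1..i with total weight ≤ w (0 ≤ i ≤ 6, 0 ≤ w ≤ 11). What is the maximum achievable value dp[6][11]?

13

i\w   0   1   2   3   4   5   6   7   8   9  10  11
  0   0   0   0   0   0   0   0   0   0   0   0   0
  1   0   0   0   0   0   0   0   0  12  12  12  12
  2   0   0   0   0   0   0   0   0  12  12  12  12
  3   0   0   0   0   0   0   0   0  12  12  12  12
  4   0   0   0   0   0   0   2   2  12  12  12  12
  5   0   0   0   0   0   8   8   8  12  12  12  12
  6   0   0   0   0   5   8   8   8  12  13  13  13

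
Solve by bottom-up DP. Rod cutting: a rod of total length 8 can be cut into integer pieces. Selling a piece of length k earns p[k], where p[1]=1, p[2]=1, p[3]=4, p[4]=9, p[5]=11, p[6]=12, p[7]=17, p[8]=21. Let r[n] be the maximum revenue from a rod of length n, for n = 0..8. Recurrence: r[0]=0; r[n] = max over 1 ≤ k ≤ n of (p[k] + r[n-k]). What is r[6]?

12

   n    0    1    2    3    4    5    6    7    8
r[n]    0    1    2    4    9   11   12   17   21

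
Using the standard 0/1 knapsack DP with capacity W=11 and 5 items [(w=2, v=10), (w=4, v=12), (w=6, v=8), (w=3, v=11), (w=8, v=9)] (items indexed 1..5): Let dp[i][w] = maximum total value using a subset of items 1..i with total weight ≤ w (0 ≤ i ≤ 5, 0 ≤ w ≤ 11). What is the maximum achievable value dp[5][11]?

i\w   0   1   2   3   4   5   6   7   8   9  10  11
  0   0   0   0   0   0   0   0   0   0   0   0   0
  1   0   0  10  10  10  10  10  10  10  10  10  10
  2   0   0  10  10  12  12  22  22  22  22  22  22
  3   0   0  10  10  12  12  22  22  22  22  22  22
  4   0   0  10  11  12  21  22  23  23  33  33  33
  5   0   0  10  11  12  21  22  23  23  33  33  33

33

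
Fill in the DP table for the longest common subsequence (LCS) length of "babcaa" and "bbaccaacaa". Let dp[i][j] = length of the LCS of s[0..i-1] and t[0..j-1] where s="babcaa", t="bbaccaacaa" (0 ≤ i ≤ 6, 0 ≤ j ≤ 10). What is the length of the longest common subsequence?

   ''  b  b  a  c  c  a  a  c  a  a
''  0  0  0  0  0  0  0  0  0  0  0
 b  0  1  1  1  1  1  1  1  1  1  1
 a  0  1  1  2  2  2  2  2  2  2  2
 b  0  1  2  2  2  2  2  2  2  2  2
 c  0  1  2  2  3  3  3  3  3  3  3
 a  0  1  2  3  3  3  4  4  4  4  4
 a  0  1  2  3  3  3  4  5  5  5  5

5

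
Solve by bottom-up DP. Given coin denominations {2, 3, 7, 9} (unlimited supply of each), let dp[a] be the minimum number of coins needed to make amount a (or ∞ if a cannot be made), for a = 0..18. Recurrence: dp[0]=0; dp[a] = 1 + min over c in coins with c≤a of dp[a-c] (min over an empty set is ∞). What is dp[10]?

 a  0  1  2  3  4  5  6  7  8  9 10 11 12 13 14 15 16 17 18
dp  0  -  1  1  2  2  2  1  3  1  2  2  2  3  2  3  2  3  2
(- denotes ∞ / unreachable)

2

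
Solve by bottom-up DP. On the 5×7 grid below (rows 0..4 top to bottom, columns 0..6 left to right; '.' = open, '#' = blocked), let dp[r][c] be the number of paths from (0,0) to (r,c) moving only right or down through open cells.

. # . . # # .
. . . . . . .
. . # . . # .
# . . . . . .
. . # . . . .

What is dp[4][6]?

19

r\c   0   1   2   3   4   5   6
  0   1   0   0   0   0   0   0
  1   1   1   1   1   1   1   1
  2   1   2   0   1   2   0   1
  3   0   2   2   3   5   5   6
  4   0   2   0   3   8  13  19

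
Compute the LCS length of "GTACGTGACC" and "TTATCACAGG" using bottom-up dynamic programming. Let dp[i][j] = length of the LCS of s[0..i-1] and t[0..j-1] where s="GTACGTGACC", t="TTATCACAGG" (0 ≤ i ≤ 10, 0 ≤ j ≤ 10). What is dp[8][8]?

4

   ''  T  T  A  T  C  A  C  A  G  G
''  0  0  0  0  0  0  0  0  0  0  0
 G  0  0  0  0  0  0  0  0  0  1  1
 T  0  1  1  1  1  1  1  1  1  1  1
 A  0  1  1  2  2  2  2  2  2  2  2
 C  0  1  1  2  2  3  3  3  3  3  3
 G  0  1  1  2  2  3  3  3  3  4  4
 T  0  1  2  2  3  3  3  3  3  4  4
 G  0  1  2  2  3  3  3  3  3  4  5
 A  0  1  2  3  3  3  4  4  4  4  5
 C  0  1  2  3  3  4  4  5  5  5  5
 C  0  1  2  3  3  4  4  5  5  5  5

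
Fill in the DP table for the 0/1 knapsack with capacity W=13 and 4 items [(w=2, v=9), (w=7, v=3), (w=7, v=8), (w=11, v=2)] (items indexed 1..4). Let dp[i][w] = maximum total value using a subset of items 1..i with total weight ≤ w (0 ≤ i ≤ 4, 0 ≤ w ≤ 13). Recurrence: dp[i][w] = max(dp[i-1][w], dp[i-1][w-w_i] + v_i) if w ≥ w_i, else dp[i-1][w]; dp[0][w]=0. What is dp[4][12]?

i\w   0   1   2   3   4   5   6   7   8   9  10  11  12  13
  0   0   0   0   0   0   0   0   0   0   0   0   0   0   0
  1   0   0   9   9   9   9   9   9   9   9   9   9   9   9
  2   0   0   9   9   9   9   9   9   9  12  12  12  12  12
  3   0   0   9   9   9   9   9   9   9  17  17  17  17  17
  4   0   0   9   9   9   9   9   9   9  17  17  17  17  17

17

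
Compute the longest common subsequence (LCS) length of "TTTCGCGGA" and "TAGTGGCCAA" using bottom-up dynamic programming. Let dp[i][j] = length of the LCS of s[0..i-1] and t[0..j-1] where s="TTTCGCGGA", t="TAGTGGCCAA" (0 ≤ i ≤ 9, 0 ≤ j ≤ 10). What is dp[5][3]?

2

   ''  T  A  G  T  G  G  C  C  A  A
''  0  0  0  0  0  0  0  0  0  0  0
 T  0  1  1  1  1  1  1  1  1  1  1
 T  0  1  1  1  2  2  2  2  2  2  2
 T  0  1  1  1  2  2  2  2  2  2  2
 C  0  1  1  1  2  2  2  3  3  3  3
 G  0  1  1  2  2  3  3  3  3  3  3
 C  0  1  1  2  2  3  3  4  4  4  4
 G  0  1  1  2  2  3  4  4  4  4  4
 G  0  1  1  2  2  3  4  4  4  4  4
 A  0  1  2  2  2  3  4  4  4  5  5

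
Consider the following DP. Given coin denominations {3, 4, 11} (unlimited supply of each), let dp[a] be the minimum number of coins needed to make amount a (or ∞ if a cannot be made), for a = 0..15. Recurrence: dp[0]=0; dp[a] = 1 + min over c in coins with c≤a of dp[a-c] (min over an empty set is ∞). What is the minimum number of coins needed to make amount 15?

2

 a  0  1  2  3  4  5  6  7  8  9 10 11 12 13 14 15
dp  0  -  -  1  1  -  2  2  2  3  3  1  3  4  2  2
(- denotes ∞ / unreachable)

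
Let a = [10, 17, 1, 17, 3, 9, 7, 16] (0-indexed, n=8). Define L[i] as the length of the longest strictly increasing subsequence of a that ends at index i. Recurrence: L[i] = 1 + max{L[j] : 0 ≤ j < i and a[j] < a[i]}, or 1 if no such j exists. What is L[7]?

   i    0    1    2    3    4    5    6    7
a[i]   10   17    1   17    3    9    7   16
L[i]    1    2    1    2    2    3    3    4

4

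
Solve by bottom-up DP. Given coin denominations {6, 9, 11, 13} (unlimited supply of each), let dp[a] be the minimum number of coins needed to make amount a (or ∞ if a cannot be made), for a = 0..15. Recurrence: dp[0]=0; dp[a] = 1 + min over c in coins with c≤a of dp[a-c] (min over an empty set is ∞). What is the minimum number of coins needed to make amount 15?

2

 a  0  1  2  3  4  5  6  7  8  9 10 11 12 13 14 15
dp  0  -  -  -  -  -  1  -  -  1  -  1  2  1  -  2
(- denotes ∞ / unreachable)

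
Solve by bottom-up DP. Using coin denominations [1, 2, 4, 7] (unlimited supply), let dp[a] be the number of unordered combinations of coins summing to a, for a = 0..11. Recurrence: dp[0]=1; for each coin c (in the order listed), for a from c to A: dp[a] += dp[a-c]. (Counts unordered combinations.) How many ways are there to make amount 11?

after  coin     0     1     2     3     4     5     6     7     8     9    10    11
          1     1     1     1     1     1     1     1     1     1     1     1     1
          2     1     1     2     2     3     3     4     4     5     5     6     6
          4     1     1     2     2     4     4     6     6     9     9    12    12
          7     1     1     2     2     4     4     6     7    10    11    14    16

16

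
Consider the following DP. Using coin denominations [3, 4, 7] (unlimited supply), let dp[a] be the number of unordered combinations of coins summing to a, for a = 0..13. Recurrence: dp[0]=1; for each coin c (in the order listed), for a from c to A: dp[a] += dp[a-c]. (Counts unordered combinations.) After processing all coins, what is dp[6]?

after  coin     0     1     2     3     4     5     6     7     8     9    10    11    12    13
          3     1     0     0     1     0     0     1     0     0     1     0     0     1     0
          4     1     0     0     1     1     0     1     1     1     1     1     1     2     1
          7     1     0     0     1     1     0     1     2     1     1     2     2     2     2

1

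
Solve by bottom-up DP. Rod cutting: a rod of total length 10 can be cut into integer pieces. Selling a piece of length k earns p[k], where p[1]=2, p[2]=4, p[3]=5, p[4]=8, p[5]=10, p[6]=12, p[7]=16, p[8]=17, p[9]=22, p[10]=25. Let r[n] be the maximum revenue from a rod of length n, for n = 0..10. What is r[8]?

   n    0    1    2    3    4    5    6    7    8    9   10
r[n]    0    2    4    6    8   10   12   16   18   22   25

18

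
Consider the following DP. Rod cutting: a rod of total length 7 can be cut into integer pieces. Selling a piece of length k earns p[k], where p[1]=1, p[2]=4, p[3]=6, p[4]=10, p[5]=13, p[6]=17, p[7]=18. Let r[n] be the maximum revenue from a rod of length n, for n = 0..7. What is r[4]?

10

   n    0    1    2    3    4    5    6    7
r[n]    0    1    4    6   10   13   17   18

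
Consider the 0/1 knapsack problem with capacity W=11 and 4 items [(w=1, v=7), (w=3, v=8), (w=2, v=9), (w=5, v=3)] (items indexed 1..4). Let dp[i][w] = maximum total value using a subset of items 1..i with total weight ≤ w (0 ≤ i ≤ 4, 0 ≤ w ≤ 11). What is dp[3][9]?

24

i\w   0   1   2   3   4   5   6   7   8   9  10  11
  0   0   0   0   0   0   0   0   0   0   0   0   0
  1   0   7   7   7   7   7   7   7   7   7   7   7
  2   0   7   7   8  15  15  15  15  15  15  15  15
  3   0   7   9  16  16  17  24  24  24  24  24  24
  4   0   7   9  16  16  17  24  24  24  24  24  27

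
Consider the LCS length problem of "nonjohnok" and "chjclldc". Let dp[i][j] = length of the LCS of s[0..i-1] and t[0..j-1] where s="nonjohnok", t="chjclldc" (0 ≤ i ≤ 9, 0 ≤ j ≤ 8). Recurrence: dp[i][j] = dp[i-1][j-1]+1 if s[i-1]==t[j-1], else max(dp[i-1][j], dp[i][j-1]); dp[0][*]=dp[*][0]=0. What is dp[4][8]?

   ''  c  h  j  c  l  l  d  c
''  0  0  0  0  0  0  0  0  0
 n  0  0  0  0  0  0  0  0  0
 o  0  0  0  0  0  0  0  0  0
 n  0  0  0  0  0  0  0  0  0
 j  0  0  0  1  1  1  1  1  1
 o  0  0  0  1  1  1  1  1  1
 h  0  0  1  1  1  1  1  1  1
 n  0  0  1  1  1  1  1  1  1
 o  0  0  1  1  1  1  1  1  1
 k  0  0  1  1  1  1  1  1  1

1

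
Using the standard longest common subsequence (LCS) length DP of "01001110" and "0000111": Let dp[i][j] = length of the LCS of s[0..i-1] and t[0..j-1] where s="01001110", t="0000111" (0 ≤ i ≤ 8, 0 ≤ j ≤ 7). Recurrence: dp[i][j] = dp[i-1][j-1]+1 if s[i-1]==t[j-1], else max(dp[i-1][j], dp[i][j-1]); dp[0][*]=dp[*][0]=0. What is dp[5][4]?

   ''  0  0  0  0  1  1  1
''  0  0  0  0  0  0  0  0
 0  0  1  1  1  1  1  1  1
 1  0  1  1  1  1  2  2  2
 0  0  1  2  2  2  2  2  2
 0  0  1  2  3  3  3  3  3
 1  0  1  2  3  3  4  4  4
 1  0  1  2  3  3  4  5  5
 1  0  1  2  3  3  4  5  6
 0  0  1  2  3  4  4  5  6

3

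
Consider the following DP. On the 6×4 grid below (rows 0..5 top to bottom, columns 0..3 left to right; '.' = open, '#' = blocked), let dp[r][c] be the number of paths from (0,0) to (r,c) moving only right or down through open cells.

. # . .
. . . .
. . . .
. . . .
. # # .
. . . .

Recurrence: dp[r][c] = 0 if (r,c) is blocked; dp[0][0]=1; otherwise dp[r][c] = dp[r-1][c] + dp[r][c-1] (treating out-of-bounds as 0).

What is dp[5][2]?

1

r\c   0   1   2   3
  0   1   0   0   0
  1   1   1   1   1
  2   1   2   3   4
  3   1   3   6  10
  4   1   0   0  10
  5   1   1   1  11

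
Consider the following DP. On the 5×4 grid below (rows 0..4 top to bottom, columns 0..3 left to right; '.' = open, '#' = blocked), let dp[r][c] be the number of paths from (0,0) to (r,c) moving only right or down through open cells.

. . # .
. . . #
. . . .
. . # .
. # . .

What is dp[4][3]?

5

r\c   0   1   2   3
  0   1   1   0   0
  1   1   2   2   0
  2   1   3   5   5
  3   1   4   0   5
  4   1   0   0   5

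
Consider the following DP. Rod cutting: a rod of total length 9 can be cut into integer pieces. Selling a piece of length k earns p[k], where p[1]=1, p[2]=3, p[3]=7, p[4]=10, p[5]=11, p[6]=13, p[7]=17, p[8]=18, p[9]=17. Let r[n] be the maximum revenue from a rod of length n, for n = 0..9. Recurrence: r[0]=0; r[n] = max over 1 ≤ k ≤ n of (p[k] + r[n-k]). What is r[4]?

10

   n    0    1    2    3    4    5    6    7    8    9
r[n]    0    1    3    7   10   11   14   17   20   21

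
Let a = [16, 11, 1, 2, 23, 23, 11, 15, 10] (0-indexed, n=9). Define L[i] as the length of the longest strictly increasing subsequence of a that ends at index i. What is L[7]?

   i    0    1    2    3    4    5    6    7    8
a[i]   16   11    1    2   23   23   11   15   10
L[i]    1    1    1    2    3    3    3    4    3

4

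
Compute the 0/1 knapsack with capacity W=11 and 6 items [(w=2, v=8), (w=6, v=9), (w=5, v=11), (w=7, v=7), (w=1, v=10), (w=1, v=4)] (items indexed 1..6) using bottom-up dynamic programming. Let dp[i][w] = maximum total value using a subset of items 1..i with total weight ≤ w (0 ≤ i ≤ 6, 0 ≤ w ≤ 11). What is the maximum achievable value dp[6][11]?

33

i\w   0   1   2   3   4   5   6   7   8   9  10  11
  0   0   0   0   0   0   0   0   0   0   0   0   0
  1   0   0   8   8   8   8   8   8   8   8   8   8
  2   0   0   8   8   8   8   9   9  17  17  17  17
  3   0   0   8   8   8  11  11  19  19  19  19  20
  4   0   0   8   8   8  11  11  19  19  19  19  20
  5   0  10  10  18  18  18  21  21  29  29  29  29
  6   0  10  14  18  22  22  22  25  29  33  33  33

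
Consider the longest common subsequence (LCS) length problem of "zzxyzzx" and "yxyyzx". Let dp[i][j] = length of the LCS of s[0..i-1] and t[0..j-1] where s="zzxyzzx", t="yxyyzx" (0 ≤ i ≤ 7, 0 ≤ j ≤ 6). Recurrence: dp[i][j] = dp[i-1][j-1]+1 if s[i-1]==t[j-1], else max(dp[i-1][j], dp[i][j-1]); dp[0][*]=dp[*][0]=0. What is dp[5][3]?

2

   ''  y  x  y  y  z  x
''  0  0  0  0  0  0  0
 z  0  0  0  0  0  1  1
 z  0  0  0  0  0  1  1
 x  0  0  1  1  1  1  2
 y  0  1  1  2  2  2  2
 z  0  1  1  2  2  3  3
 z  0  1  1  2  2  3  3
 x  0  1  2  2  2  3  4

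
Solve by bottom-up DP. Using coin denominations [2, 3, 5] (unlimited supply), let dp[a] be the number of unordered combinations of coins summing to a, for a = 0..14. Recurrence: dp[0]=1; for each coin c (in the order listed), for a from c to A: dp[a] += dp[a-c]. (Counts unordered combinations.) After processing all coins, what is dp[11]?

4

after  coin     0     1     2     3     4     5     6     7     8     9    10    11    12    13    14
          2     1     0     1     0     1     0     1     0     1     0     1     0     1     0     1
          3     1     0     1     1     1     1     2     1     2     2     2     2     3     2     3
          5     1     0     1     1     1     2     2     2     3     3     4     4     5     5     6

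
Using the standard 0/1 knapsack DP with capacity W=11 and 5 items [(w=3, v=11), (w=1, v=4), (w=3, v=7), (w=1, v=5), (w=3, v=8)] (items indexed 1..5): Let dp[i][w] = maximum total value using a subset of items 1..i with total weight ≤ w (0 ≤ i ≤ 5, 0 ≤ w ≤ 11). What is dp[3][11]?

i\w   0   1   2   3   4   5   6   7   8   9  10  11
  0   0   0   0   0   0   0   0   0   0   0   0   0
  1   0   0   0  11  11  11  11  11  11  11  11  11
  2   0   4   4  11  15  15  15  15  15  15  15  15
  3   0   4   4  11  15  15  18  22  22  22  22  22
  4   0   5   9  11  16  20  20  23  27  27  27  27
  5   0   5   9  11  16  20  20  24  28  28  31  35

22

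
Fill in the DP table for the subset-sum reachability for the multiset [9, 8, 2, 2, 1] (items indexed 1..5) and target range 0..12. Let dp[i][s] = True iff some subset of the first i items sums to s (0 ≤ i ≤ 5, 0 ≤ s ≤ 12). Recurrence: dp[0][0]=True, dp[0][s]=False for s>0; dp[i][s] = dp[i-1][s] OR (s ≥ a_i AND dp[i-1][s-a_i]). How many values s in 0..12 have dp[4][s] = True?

8

i\s   0   1   2   3   4   5   6   7   8   9  10  11  12
  0   T   F   F   F   F   F   F   F   F   F   F   F   F
  1   T   F   F   F   F   F   F   F   F   T   F   F   F
  2   T   F   F   F   F   F   F   F   T   T   F   F   F
  3   T   F   T   F   F   F   F   F   T   T   T   T   F
  4   T   F   T   F   T   F   F   F   T   T   T   T   T
  5   T   T   T   T   T   T   F   F   T   T   T   T   T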